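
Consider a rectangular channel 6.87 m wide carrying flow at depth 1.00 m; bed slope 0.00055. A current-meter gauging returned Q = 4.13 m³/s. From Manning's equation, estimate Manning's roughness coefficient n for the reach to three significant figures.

0.0329

A = b·y = 6.87 × 1.00 = 6.870 m²
P = b + 2y = 6.87 + 2×1.00 = 8.870 m
R = A/P = 6.870/8.870 = 0.7745 m
n = (1/Q)·A·R^(2/3)·S^(1/2) = (1/4.13) × 6.870 × 0.8434 × 0.02345 = 0.03290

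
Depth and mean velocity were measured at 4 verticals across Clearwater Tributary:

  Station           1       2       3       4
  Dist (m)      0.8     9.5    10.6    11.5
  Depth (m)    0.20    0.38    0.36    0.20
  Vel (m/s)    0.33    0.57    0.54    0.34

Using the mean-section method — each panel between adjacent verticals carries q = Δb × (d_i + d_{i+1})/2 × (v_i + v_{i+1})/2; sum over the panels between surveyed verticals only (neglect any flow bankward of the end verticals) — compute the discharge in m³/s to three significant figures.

Panel 1-2: Δb = 8.7 m, d̄ = (0.20+0.38)/2 = 0.29, v̄ = (0.33+0.57)/2 = 0.45 → q = 8.7×0.29×0.45 = 1.135 m³/s
Panel 2-3: Δb = 1.1 m, d̄ = (0.38+0.36)/2 = 0.37, v̄ = (0.57+0.54)/2 = 0.555 → q = 1.1×0.37×0.555 = 0.2259 m³/s
Panel 3-4: Δb = 0.9 m, d̄ = (0.36+0.20)/2 = 0.28, v̄ = (0.54+0.34)/2 = 0.44 → q = 0.9×0.28×0.44 = 0.1109 m³/s
Q = Σ q = 1.472 m³/s

1.47 m³/s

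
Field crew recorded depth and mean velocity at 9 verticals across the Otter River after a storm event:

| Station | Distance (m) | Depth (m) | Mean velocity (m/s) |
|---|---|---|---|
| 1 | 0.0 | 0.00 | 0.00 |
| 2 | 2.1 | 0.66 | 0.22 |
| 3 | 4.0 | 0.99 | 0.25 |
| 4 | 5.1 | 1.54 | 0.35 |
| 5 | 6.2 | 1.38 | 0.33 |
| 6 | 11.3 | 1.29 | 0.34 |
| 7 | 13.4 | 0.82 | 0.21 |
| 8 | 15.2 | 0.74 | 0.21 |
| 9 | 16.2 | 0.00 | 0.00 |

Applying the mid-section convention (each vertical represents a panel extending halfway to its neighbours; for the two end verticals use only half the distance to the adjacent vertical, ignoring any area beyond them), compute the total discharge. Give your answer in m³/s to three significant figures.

w_2 = (4.0 − 0.0)/2 = 2 m; q_2 = 0.22 × 0.66 × 2 = 0.2904 m³/s
w_3 = (5.1 − 2.1)/2 = 1.5 m; q_3 = 0.25 × 0.99 × 1.5 = 0.3713 m³/s
w_4 = (6.2 − 4.0)/2 = 1.1 m; q_4 = 0.35 × 1.54 × 1.1 = 0.5929 m³/s
w_5 = (11.3 − 5.1)/2 = 3.1 m; q_5 = 0.33 × 1.38 × 3.1 = 1.412 m³/s
w_6 = (13.4 − 6.2)/2 = 3.6 m; q_6 = 0.34 × 1.29 × 3.6 = 1.579 m³/s
w_7 = (15.2 − 11.3)/2 = 1.95 m; q_7 = 0.21 × 0.82 × 1.95 = 0.3358 m³/s
w_8 = (16.2 − 13.4)/2 = 1.4 m; q_8 = 0.21 × 0.74 × 1.4 = 0.2176 m³/s
Stations 1, 9 contribute zero (depth or velocity is 0).
Q = Σ qᵢ = 4.799 m³/s

4.80 m³/s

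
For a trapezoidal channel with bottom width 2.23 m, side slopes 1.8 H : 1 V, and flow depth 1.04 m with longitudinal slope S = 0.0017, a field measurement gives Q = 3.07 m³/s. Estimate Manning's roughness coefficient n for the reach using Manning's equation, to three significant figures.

0.0432

A = (b + z·y)·y = (2.23 + 1.8×1.04)×1.04 = 4.266 m²
P = b + 2y√(1+z²) = 2.23 + 2×1.04×√(1+1.8²) = 6.513 m
R = A/P = 4.266/6.513 = 0.6550 m
n = (1/Q)·A·R^(2/3)·S^(1/2) = (1/3.07) × 4.266 × 0.7542 × 0.04123 = 0.04321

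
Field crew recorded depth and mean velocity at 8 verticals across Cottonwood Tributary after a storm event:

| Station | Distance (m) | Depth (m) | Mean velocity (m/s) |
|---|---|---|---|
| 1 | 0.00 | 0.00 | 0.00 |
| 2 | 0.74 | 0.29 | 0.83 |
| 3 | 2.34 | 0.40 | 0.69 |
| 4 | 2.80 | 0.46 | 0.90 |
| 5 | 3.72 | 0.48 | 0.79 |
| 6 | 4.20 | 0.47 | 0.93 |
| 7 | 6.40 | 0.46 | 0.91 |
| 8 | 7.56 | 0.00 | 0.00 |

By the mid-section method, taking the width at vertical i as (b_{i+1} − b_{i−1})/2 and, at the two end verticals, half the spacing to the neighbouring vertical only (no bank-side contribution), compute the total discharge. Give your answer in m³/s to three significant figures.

2.41 m³/s

w_2 = (2.34 − 0.00)/2 = 1.17 m; q_2 = 0.83 × 0.29 × 1.17 = 0.2816 m³/s
w_3 = (2.80 − 0.74)/2 = 1.03 m; q_3 = 0.69 × 0.40 × 1.03 = 0.2843 m³/s
w_4 = (3.72 − 2.34)/2 = 0.69 m; q_4 = 0.90 × 0.46 × 0.69 = 0.2857 m³/s
w_5 = (4.20 − 2.80)/2 = 0.7 m; q_5 = 0.79 × 0.48 × 0.7 = 0.2654 m³/s
w_6 = (6.40 − 3.72)/2 = 1.34 m; q_6 = 0.93 × 0.47 × 1.34 = 0.5857 m³/s
w_7 = (7.56 − 4.20)/2 = 1.68 m; q_7 = 0.91 × 0.46 × 1.68 = 0.7032 m³/s
Stations 1, 8 contribute zero (depth or velocity is 0).
Q = Σ qᵢ = 2.406 m³/s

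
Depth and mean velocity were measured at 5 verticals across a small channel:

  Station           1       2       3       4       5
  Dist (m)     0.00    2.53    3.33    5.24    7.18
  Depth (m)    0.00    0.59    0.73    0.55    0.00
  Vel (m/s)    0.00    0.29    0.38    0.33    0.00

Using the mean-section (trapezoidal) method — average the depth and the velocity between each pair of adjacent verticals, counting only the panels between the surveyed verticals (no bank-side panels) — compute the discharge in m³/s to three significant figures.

0.807 m³/s

Panel 1-2: Δb = 2.53 m, d̄ = (0.00+0.59)/2 = 0.295, v̄ = (0.00+0.29)/2 = 0.145 → q = 2.53×0.295×0.145 = 0.1082 m³/s
Panel 2-3: Δb = 0.8 m, d̄ = (0.59+0.73)/2 = 0.66, v̄ = (0.29+0.38)/2 = 0.335 → q = 0.8×0.66×0.335 = 0.1769 m³/s
Panel 3-4: Δb = 1.91 m, d̄ = (0.73+0.55)/2 = 0.64, v̄ = (0.38+0.33)/2 = 0.355 → q = 1.91×0.64×0.355 = 0.4340 m³/s
Panel 4-5: Δb = 1.94 m, d̄ = (0.55+0.00)/2 = 0.275, v̄ = (0.33+0.00)/2 = 0.165 → q = 1.94×0.275×0.165 = 0.08803 m³/s
Q = Σ q = 0.8071 m³/s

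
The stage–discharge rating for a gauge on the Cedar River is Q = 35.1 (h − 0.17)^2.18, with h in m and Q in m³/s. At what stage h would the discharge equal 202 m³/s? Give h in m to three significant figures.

h − h₀ = (Q/C)^(1/b) = (202/35.1)^(1/2.18) = 2.232 m
h = 0.17 + 2.232 = 2.402 m

2.40 m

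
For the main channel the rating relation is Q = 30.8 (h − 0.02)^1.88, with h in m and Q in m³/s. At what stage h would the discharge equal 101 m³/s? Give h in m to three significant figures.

1.90 m

h − h₀ = (Q/C)^(1/b) = (101/30.8)^(1/1.88) = 1.881 m
h = 0.02 + 1.881 = 1.901 m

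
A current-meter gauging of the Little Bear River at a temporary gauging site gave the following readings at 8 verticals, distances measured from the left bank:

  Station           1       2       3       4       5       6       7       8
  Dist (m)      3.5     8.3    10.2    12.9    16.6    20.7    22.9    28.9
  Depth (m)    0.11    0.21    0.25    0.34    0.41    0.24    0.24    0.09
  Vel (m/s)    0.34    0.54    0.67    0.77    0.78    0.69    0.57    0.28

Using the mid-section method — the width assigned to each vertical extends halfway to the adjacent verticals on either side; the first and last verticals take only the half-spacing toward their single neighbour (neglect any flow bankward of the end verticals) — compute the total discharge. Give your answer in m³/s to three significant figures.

w_1 = (8.3 − 3.5)/2 = 2.4 m; q_1 = 0.34 × 0.11 × 2.4 = 0.08976 m³/s
w_2 = (10.2 − 3.5)/2 = 3.35 m; q_2 = 0.54 × 0.21 × 3.35 = 0.3799 m³/s
w_3 = (12.9 − 8.3)/2 = 2.3 m; q_3 = 0.67 × 0.25 × 2.3 = 0.3853 m³/s
w_4 = (16.6 − 10.2)/2 = 3.2 m; q_4 = 0.77 × 0.34 × 3.2 = 0.8378 m³/s
w_5 = (20.7 − 12.9)/2 = 3.9 m; q_5 = 0.78 × 0.41 × 3.9 = 1.247 m³/s
w_6 = (22.9 − 16.6)/2 = 3.15 m; q_6 = 0.69 × 0.24 × 3.15 = 0.5216 m³/s
w_7 = (28.9 − 20.7)/2 = 4.1 m; q_7 = 0.57 × 0.24 × 4.1 = 0.5609 m³/s
w_8 = (28.9 − 22.9)/2 = 3 m; q_8 = 0.28 × 0.09 × 3 = 0.07560 m³/s
Q = Σ qᵢ = 4.098 m³/s

4.10 m³/s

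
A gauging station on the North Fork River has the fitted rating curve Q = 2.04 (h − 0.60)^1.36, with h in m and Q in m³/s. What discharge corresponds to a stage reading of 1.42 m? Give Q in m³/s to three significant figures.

1.56 m³/s

Q = 2.04 × (1.42 − 0.60)^1.36 = 2.04 × 0.82^1.36 = 1.557 m³/s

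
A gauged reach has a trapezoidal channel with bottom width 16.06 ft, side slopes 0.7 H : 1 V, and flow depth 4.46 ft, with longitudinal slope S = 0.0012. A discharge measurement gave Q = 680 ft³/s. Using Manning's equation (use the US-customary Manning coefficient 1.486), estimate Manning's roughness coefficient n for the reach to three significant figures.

A = (b + z·y)·y = (16.06 + 0.7×4.46)×4.46 = 85.55 ft²
P = b + 2y√(1+z²) = 16.06 + 2×4.46×√(1+0.7²) = 26.95 ft
R = A/P = 85.55/26.95 = 3.175 ft
n = (1.486/Q)·A·R^(2/3)·S^(1/2) = (1.486/680) × 85.55 × 2.160 × 0.03464 = 0.01399

0.0140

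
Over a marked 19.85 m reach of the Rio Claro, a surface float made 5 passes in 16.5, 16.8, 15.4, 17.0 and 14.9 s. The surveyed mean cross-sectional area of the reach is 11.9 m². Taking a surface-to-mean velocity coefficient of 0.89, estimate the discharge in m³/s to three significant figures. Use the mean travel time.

t̄ = (16.5 + 16.8 + 15.4 + 17.0 + 14.9) / 5 = 16.12 s
v_surface = L / t̄ = 19.85 / 16.12 = 1.231 m/s
v_mean = 0.89 × 1.231 = 1.096 m/s
Q = A × v_mean = 11.9 × 1.096 = 13.04 m³/s

13.0 m³/s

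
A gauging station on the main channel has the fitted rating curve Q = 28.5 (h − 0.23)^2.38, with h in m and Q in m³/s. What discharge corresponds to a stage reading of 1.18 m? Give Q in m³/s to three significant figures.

Q = 28.5 × (1.18 − 0.23)^2.38 = 28.5 × 0.95^2.38 = 25.22 m³/s

25.2 m³/s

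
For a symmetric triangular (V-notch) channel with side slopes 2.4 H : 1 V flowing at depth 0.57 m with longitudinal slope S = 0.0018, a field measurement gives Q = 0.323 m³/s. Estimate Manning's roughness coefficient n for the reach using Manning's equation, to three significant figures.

A = z·y² = 2.4×0.57² = 0.7798 m²
P = 2y√(1+z²) = 2×0.57×√(1+2.4²) = 2.964 m
R = A/P = 0.7798/2.964 = 0.2631 m
n = (1/Q)·A·R^(2/3)·S^(1/2) = (1/0.323) × 0.7798 × 0.4106 × 0.04243 = 0.04205

0.0421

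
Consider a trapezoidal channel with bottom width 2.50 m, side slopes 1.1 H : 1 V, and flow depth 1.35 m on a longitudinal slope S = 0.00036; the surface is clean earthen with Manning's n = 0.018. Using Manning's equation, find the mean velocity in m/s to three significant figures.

0.928 m/s

A = (b + z·y)·y = (2.50 + 1.1×1.35)×1.35 = 5.380 m²
P = b + 2y√(1+z²) = 2.50 + 2×1.35×√(1+1.1²) = 6.514 m
R = A/P = 5.380/6.514 = 0.8259 m
Q = (1/n)·A·R^(2/3)·S^(1/2) = (1/0.018) × 5.380 × 0.8259^(2/3) × 0.00036^(1/2) = 4.992 m³/s
V = Q/A = 4.992/5.380 = 0.9279 m/s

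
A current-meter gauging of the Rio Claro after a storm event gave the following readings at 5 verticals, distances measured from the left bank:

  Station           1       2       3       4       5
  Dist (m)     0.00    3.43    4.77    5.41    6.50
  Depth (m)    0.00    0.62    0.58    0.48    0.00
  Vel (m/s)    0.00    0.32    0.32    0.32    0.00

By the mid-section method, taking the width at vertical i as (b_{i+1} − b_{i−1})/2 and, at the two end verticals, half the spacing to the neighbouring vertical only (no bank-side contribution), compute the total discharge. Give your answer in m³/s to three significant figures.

0.790 m³/s

w_2 = (4.77 − 0.00)/2 = 2.385 m; q_2 = 0.32 × 0.62 × 2.385 = 0.4732 m³/s
w_3 = (5.41 − 3.43)/2 = 0.99 m; q_3 = 0.32 × 0.58 × 0.99 = 0.1837 m³/s
w_4 = (6.50 − 4.77)/2 = 0.865 m; q_4 = 0.32 × 0.48 × 0.865 = 0.1329 m³/s
Stations 1, 5 contribute zero (depth or velocity is 0).
Q = Σ qᵢ = 0.7898 m³/s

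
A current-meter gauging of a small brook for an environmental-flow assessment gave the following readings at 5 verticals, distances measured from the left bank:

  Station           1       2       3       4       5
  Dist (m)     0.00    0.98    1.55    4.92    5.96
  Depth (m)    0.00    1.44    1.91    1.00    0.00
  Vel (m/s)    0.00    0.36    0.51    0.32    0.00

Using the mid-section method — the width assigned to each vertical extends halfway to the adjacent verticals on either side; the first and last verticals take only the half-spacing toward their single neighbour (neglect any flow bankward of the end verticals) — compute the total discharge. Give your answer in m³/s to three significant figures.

3.03 m³/s

w_2 = (1.55 − 0.00)/2 = 0.775 m; q_2 = 0.36 × 1.44 × 0.775 = 0.4018 m³/s
w_3 = (4.92 − 0.98)/2 = 1.97 m; q_3 = 0.51 × 1.91 × 1.97 = 1.919 m³/s
w_4 = (5.96 − 1.55)/2 = 2.205 m; q_4 = 0.32 × 1.00 × 2.205 = 0.7056 m³/s
Stations 1, 5 contribute zero (depth or velocity is 0).
Q = Σ qᵢ = 3.026 m³/s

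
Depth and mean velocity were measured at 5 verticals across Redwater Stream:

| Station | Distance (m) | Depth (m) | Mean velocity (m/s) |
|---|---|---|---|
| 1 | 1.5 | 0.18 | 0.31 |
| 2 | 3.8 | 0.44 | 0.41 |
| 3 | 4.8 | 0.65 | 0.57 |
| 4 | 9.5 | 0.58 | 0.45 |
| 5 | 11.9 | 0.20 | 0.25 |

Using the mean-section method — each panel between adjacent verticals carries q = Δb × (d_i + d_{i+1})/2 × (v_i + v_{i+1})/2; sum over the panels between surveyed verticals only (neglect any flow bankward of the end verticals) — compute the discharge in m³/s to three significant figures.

2.33 m³/s

Panel 1-2: Δb = 2.3 m, d̄ = (0.18+0.44)/2 = 0.31, v̄ = (0.31+0.41)/2 = 0.36 → q = 2.3×0.31×0.36 = 0.2567 m³/s
Panel 2-3: Δb = 1 m, d̄ = (0.44+0.65)/2 = 0.545, v̄ = (0.41+0.57)/2 = 0.49 → q = 1×0.545×0.49 = 0.2671 m³/s
Panel 3-4: Δb = 4.7 m, d̄ = (0.65+0.58)/2 = 0.615, v̄ = (0.57+0.45)/2 = 0.51 → q = 4.7×0.615×0.51 = 1.474 m³/s
Panel 4-5: Δb = 2.4 m, d̄ = (0.58+0.20)/2 = 0.39, v̄ = (0.45+0.25)/2 = 0.35 → q = 2.4×0.39×0.35 = 0.3276 m³/s
Q = Σ q = 2.325 m³/s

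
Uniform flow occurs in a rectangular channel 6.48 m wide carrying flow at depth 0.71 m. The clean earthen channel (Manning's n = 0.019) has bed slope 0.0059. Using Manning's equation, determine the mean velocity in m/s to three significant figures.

2.82 m/s

A = b·y = 6.48 × 0.71 = 4.601 m²
P = b + 2y = 6.48 + 2×0.71 = 7.900 m
R = A/P = 4.601/7.900 = 0.5824 m
Q = (1/n)·A·R^(2/3)·S^(1/2) = (1/0.019) × 4.601 × 0.5824^(2/3) × 0.0059^(1/2) = 12.97 m³/s
V = Q/A = 12.97/4.601 = 2.819 m/s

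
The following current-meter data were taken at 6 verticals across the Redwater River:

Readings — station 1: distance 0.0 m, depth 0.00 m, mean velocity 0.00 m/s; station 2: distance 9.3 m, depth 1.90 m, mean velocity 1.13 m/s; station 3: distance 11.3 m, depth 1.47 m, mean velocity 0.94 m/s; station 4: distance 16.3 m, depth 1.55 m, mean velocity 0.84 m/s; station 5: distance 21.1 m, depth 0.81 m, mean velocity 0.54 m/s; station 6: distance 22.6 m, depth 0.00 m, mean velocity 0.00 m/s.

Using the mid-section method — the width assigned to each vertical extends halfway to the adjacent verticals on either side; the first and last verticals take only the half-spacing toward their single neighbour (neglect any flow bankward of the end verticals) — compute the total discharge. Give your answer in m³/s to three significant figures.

w_2 = (11.3 − 0.0)/2 = 5.65 m; q_2 = 1.13 × 1.90 × 5.65 = 12.13 m³/s
w_3 = (16.3 − 9.3)/2 = 3.5 m; q_3 = 0.94 × 1.47 × 3.5 = 4.836 m³/s
w_4 = (21.1 − 11.3)/2 = 4.9 m; q_4 = 0.84 × 1.55 × 4.9 = 6.380 m³/s
w_5 = (22.6 − 16.3)/2 = 3.15 m; q_5 = 0.54 × 0.81 × 3.15 = 1.378 m³/s
Stations 1, 6 contribute zero (depth or velocity is 0).
Q = Σ qᵢ = 24.72 m³/s

24.7 m³/s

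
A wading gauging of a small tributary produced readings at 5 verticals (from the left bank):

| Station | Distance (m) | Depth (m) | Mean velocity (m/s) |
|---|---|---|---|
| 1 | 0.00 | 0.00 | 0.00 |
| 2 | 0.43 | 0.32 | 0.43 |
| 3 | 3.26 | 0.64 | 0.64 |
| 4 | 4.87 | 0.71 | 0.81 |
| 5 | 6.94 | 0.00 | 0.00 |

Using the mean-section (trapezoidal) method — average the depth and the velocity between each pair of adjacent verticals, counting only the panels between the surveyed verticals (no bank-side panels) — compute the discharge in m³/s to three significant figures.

Panel 1-2: Δb = 0.43 m, d̄ = (0.00+0.32)/2 = 0.16, v̄ = (0.00+0.43)/2 = 0.215 → q = 0.43×0.16×0.215 = 0.01479 m³/s
Panel 2-3: Δb = 2.83 m, d̄ = (0.32+0.64)/2 = 0.48, v̄ = (0.43+0.64)/2 = 0.535 → q = 2.83×0.48×0.535 = 0.7267 m³/s
Panel 3-4: Δb = 1.61 m, d̄ = (0.64+0.71)/2 = 0.675, v̄ = (0.64+0.81)/2 = 0.725 → q = 1.61×0.675×0.725 = 0.7879 m³/s
Panel 4-5: Δb = 2.07 m, d̄ = (0.71+0.00)/2 = 0.355, v̄ = (0.81+0.00)/2 = 0.405 → q = 2.07×0.355×0.405 = 0.2976 m³/s
Q = Σ q = 1.827 m³/s

1.83 m³/s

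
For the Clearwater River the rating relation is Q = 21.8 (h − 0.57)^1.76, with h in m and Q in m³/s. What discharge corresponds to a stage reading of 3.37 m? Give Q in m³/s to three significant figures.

133 m³/s

Q = 21.8 × (3.37 − 0.57)^1.76 = 21.8 × 2.8^1.76 = 133.5 m³/s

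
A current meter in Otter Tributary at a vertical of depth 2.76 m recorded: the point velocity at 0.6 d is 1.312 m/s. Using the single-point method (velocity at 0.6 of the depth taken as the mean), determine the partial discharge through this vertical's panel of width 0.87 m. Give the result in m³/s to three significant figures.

3.15 m³/s

v̄ = v₀.₆ = 1.312 m/s
q = v̄ × d × w = 1.312 × 2.76 × 0.87 = 3.150 m³/s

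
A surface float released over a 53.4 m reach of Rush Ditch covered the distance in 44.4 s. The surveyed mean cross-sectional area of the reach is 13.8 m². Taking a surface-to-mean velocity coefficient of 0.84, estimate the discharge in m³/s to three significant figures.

v_surface = L / t̄ = 53.4 / 44.4 = 1.203 m/s
v_mean = 0.84 × 1.203 = 1.010 m/s
Q = A × v_mean = 13.8 × 1.010 = 13.94 m³/s

13.9 m³/s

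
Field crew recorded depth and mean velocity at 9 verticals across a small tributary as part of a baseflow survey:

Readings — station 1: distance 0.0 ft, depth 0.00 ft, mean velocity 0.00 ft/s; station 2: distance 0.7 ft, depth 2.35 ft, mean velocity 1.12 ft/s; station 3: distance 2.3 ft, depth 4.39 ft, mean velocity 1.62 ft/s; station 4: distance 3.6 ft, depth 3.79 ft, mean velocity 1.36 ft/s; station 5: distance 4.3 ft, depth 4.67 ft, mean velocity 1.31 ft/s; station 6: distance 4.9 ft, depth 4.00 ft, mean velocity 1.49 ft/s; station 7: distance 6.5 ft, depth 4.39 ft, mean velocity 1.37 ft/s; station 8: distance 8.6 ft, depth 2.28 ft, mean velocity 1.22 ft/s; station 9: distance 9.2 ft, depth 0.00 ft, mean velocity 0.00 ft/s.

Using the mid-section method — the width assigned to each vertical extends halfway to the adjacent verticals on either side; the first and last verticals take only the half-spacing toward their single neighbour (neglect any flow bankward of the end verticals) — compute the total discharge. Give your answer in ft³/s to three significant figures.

43.9 ft³/s

w_2 = (2.3 − 0.0)/2 = 1.15 ft; q_2 = 1.12 × 2.35 × 1.15 = 3.027 ft³/s
w_3 = (3.6 − 0.7)/2 = 1.45 ft; q_3 = 1.62 × 4.39 × 1.45 = 10.31 ft³/s
w_4 = (4.3 − 2.3)/2 = 1 ft; q_4 = 1.36 × 3.79 × 1 = 5.154 ft³/s
w_5 = (4.9 − 3.6)/2 = 0.65 ft; q_5 = 1.31 × 4.67 × 0.65 = 3.977 ft³/s
w_6 = (6.5 − 4.3)/2 = 1.1 ft; q_6 = 1.49 × 4.00 × 1.1 = 6.556 ft³/s
w_7 = (8.6 − 4.9)/2 = 1.85 ft; q_7 = 1.37 × 4.39 × 1.85 = 11.13 ft³/s
w_8 = (9.2 − 6.5)/2 = 1.35 ft; q_8 = 1.22 × 2.28 × 1.35 = 3.755 ft³/s
Stations 1, 9 contribute zero (depth or velocity is 0).
Q = Σ qᵢ = 43.91 ft³/s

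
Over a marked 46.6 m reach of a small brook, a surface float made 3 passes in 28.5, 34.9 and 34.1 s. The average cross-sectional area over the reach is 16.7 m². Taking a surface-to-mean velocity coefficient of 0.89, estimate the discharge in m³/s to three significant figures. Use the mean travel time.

t̄ = (28.5 + 34.9 + 34.1) / 3 = 32.5 s
v_surface = L / t̄ = 46.6 / 32.5 = 1.434 m/s
v_mean = 0.89 × 1.434 = 1.276 m/s
Q = A × v_mean = 16.7 × 1.276 = 21.31 m³/s

21.3 m³/s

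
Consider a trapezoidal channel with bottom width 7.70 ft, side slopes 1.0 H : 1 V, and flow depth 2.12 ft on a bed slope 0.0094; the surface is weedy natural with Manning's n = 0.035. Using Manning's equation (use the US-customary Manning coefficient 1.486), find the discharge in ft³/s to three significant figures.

113 ft³/s

A = (b + z·y)·y = (7.70 + 1.0×2.12)×2.12 = 20.82 ft²
P = b + 2y√(1+z²) = 7.70 + 2×2.12×√(1+1.0²) = 13.70 ft
R = A/P = 20.82/13.70 = 1.520 ft
Q = (1.486/n)·A·R^(2/3)·S^(1/2) = (1.486/0.035) × 20.82 × 1.520^(2/3) × 0.0094^(1/2) = 113.3 ft³/s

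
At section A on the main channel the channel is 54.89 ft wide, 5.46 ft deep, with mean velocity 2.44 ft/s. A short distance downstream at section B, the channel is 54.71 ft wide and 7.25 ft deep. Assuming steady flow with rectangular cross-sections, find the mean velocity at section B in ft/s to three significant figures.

Q = A₁V₁ = (54.89×5.46) × 2.44 = 731.3 ft³/s
A₂ = 54.71 × 7.25 = 396.6 ft²
V₂ = Q/A₂ = 731.3/396.6 = 1.844 ft/s

1.84 ft/s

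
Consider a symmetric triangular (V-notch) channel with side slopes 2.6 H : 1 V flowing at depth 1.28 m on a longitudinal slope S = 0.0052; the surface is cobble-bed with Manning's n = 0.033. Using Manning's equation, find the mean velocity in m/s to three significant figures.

1.55 m/s

A = z·y² = 2.6×1.28² = 4.260 m²
P = 2y√(1+z²) = 2×1.28×√(1+2.6²) = 7.131 m
R = A/P = 4.260/7.131 = 0.5973 m
Q = (1/n)·A·R^(2/3)·S^(1/2) = (1/0.033) × 4.260 × 0.5973^(2/3) × 0.0052^(1/2) = 6.602 m³/s
V = Q/A = 6.602/4.260 = 1.550 m/s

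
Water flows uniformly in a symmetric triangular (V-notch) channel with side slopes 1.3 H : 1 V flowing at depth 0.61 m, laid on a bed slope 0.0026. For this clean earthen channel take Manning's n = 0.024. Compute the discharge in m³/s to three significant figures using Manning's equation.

0.399 m³/s

A = z·y² = 1.3×0.61² = 0.4837 m²
P = 2y√(1+z²) = 2×0.61×√(1+1.3²) = 2.001 m
R = A/P = 0.4837/2.001 = 0.2418 m
Q = (1/n)·A·R^(2/3)·S^(1/2) = (1/0.024) × 0.4837 × 0.2418^(2/3) × 0.0026^(1/2) = 0.3988 m³/s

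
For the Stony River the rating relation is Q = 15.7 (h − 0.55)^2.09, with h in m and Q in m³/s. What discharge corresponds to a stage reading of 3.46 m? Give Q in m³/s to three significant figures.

146 m³/s

Q = 15.7 × (3.46 − 0.55)^2.09 = 15.7 × 2.91^2.09 = 146.4 m³/s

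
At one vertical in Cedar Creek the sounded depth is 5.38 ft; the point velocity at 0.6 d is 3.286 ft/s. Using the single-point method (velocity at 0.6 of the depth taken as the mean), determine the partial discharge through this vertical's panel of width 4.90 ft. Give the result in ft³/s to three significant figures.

86.6 ft³/s

v̄ = v₀.₆ = 3.286 ft/s
q = v̄ × d × w = 3.286 × 5.38 × 4.90 = 86.63 ft³/s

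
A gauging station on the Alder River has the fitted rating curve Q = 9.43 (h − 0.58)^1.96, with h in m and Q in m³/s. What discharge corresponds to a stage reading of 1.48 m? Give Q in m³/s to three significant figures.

Q = 9.43 × (1.48 − 0.58)^1.96 = 9.43 × 0.9^1.96 = 7.671 m³/s

7.67 m³/s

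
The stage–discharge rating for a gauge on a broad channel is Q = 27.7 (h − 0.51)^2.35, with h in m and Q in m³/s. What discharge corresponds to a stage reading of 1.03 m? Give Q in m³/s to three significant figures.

Q = 27.7 × (1.03 − 0.51)^2.35 = 27.7 × 0.52^2.35 = 5.958 m³/s

5.96 m³/s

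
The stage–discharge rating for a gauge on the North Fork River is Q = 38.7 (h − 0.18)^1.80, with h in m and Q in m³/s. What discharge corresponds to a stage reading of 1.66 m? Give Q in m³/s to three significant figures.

Q = 38.7 × (1.66 − 0.18)^1.80 = 38.7 × 1.48^1.80 = 78.38 m³/s

78.4 m³/s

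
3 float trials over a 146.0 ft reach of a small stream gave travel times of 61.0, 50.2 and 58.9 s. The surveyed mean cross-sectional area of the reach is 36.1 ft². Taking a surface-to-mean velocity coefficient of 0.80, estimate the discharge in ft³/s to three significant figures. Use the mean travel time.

t̄ = (61.0 + 50.2 + 58.9) / 3 = 56.7 s
v_surface = L / t̄ = 146.0 / 56.7 = 2.575 ft/s
v_mean = 0.80 × 2.575 = 2.060 ft/s
Q = A × v_mean = 36.1 × 2.060 = 74.36 ft³/s

74.4 ft³/s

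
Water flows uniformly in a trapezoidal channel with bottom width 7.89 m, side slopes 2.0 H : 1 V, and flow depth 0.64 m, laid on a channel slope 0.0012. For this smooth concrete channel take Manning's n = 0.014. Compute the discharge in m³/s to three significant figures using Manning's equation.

A = (b + z·y)·y = (7.89 + 2.0×0.64)×0.64 = 5.869 m²
P = b + 2y√(1+z²) = 7.89 + 2×0.64×√(1+2.0²) = 10.75 m
R = A/P = 5.869/10.75 = 0.5458 m
Q = (1/n)·A·R^(2/3)·S^(1/2) = (1/0.014) × 5.869 × 0.5458^(2/3) × 0.0012^(1/2) = 9.699 m³/s

9.70 m³/s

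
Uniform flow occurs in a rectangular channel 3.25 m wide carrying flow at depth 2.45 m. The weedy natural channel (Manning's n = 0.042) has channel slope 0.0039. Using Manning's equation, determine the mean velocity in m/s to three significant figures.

1.46 m/s

A = b·y = 3.25 × 2.45 = 7.963 m²
P = b + 2y = 3.25 + 2×2.45 = 8.150 m
R = A/P = 7.963/8.150 = 0.9770 m
Q = (1/n)·A·R^(2/3)·S^(1/2) = (1/0.042) × 7.963 × 0.9770^(2/3) × 0.0039^(1/2) = 11.66 m³/s
V = Q/A = 11.66/7.963 = 1.464 m/s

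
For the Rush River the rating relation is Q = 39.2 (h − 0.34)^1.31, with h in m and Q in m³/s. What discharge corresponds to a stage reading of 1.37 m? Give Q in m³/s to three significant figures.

Q = 39.2 × (1.37 − 0.34)^1.31 = 39.2 × 1.03^1.31 = 40.75 m³/s

40.7 m³/s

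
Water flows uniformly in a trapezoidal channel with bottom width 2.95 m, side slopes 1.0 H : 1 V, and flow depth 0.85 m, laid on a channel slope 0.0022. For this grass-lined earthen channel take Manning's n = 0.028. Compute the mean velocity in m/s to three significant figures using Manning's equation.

1.20 m/s

A = (b + z·y)·y = (2.95 + 1.0×0.85)×0.85 = 3.230 m²
P = b + 2y√(1+z²) = 2.95 + 2×0.85×√(1+1.0²) = 5.354 m
R = A/P = 3.230/5.354 = 0.6033 m
Q = (1/n)·A·R^(2/3)·S^(1/2) = (1/0.028) × 3.230 × 0.6033^(2/3) × 0.0022^(1/2) = 3.863 m³/s
V = Q/A = 3.863/3.230 = 1.196 m/s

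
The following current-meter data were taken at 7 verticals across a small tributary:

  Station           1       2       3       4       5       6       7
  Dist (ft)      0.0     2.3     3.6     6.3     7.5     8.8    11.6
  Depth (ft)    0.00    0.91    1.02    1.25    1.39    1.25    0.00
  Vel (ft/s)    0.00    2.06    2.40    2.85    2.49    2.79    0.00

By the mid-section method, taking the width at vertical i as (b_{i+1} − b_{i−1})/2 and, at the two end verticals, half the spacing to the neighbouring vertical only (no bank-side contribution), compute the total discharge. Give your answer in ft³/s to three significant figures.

26.7 ft³/s

w_2 = (3.6 − 0.0)/2 = 1.8 ft; q_2 = 2.06 × 0.91 × 1.8 = 3.374 ft³/s
w_3 = (6.3 − 2.3)/2 = 2 ft; q_3 = 2.40 × 1.02 × 2 = 4.896 ft³/s
w_4 = (7.5 − 3.6)/2 = 1.95 ft; q_4 = 2.85 × 1.25 × 1.95 = 6.947 ft³/s
w_5 = (8.8 − 6.3)/2 = 1.25 ft; q_5 = 2.49 × 1.39 × 1.25 = 4.326 ft³/s
w_6 = (11.6 − 7.5)/2 = 2.05 ft; q_6 = 2.79 × 1.25 × 2.05 = 7.149 ft³/s
Stations 1, 7 contribute zero (depth or velocity is 0).
Q = Σ qᵢ = 26.69 ft³/s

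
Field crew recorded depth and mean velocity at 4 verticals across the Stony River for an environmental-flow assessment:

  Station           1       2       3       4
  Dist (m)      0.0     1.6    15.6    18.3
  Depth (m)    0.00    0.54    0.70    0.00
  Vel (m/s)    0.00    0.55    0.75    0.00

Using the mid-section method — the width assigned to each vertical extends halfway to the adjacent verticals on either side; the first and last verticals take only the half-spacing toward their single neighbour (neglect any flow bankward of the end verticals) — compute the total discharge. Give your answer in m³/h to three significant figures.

w_2 = (15.6 − 0.0)/2 = 7.8 m; q_2 = 0.55 × 0.54 × 7.8 = 2.317 m³/s
w_3 = (18.3 − 1.6)/2 = 8.35 m; q_3 = 0.75 × 0.70 × 8.35 = 4.384 m³/s
Stations 1, 4 contribute zero (depth or velocity is 0).
Q = Σ qᵢ = 6.700 m³/s
= 6.700 × 3600 = 24120 m³/h

24100 m³/h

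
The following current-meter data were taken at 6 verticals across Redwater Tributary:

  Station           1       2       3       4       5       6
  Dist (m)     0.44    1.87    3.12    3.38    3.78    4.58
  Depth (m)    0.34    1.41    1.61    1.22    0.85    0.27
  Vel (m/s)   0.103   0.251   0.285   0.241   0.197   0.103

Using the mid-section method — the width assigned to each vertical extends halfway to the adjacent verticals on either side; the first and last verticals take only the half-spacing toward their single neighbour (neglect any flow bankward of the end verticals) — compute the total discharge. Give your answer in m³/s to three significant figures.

w_1 = (1.87 − 0.44)/2 = 0.715 m; q_1 = 0.103 × 0.34 × 0.715 = 0.02504 m³/s
w_2 = (3.12 − 0.44)/2 = 1.34 m; q_2 = 0.251 × 1.41 × 1.34 = 0.4742 m³/s
w_3 = (3.38 − 1.87)/2 = 0.755 m; q_3 = 0.285 × 1.61 × 0.755 = 0.3464 m³/s
w_4 = (3.78 − 3.12)/2 = 0.33 m; q_4 = 0.241 × 1.22 × 0.33 = 0.09703 m³/s
w_5 = (4.58 − 3.38)/2 = 0.6 m; q_5 = 0.197 × 0.85 × 0.6 = 0.1005 m³/s
w_6 = (4.58 − 3.78)/2 = 0.4 m; q_6 = 0.103 × 0.27 × 0.4 = 0.01112 m³/s
Q = Σ qᵢ = 1.054 m³/s

1.05 m³/s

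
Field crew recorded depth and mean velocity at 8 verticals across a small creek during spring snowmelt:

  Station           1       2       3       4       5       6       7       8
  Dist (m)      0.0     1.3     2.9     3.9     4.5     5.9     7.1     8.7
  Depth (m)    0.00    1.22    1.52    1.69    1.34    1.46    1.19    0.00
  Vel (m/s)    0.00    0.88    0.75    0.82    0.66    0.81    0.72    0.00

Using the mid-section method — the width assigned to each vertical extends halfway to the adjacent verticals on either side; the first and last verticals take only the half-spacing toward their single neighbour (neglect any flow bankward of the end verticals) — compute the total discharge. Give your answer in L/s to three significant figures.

7770 L/s

w_2 = (2.9 − 0.0)/2 = 1.45 m; q_2 = 0.88 × 1.22 × 1.45 = 1.557 m³/s
w_3 = (3.9 − 1.3)/2 = 1.3 m; q_3 = 0.75 × 1.52 × 1.3 = 1.482 m³/s
w_4 = (4.5 − 2.9)/2 = 0.8 m; q_4 = 0.82 × 1.69 × 0.8 = 1.109 m³/s
w_5 = (5.9 − 3.9)/2 = 1 m; q_5 = 0.66 × 1.34 × 1 = 0.8844 m³/s
w_6 = (7.1 − 4.5)/2 = 1.3 m; q_6 = 0.81 × 1.46 × 1.3 = 1.537 m³/s
w_7 = (8.7 − 5.9)/2 = 1.4 m; q_7 = 0.72 × 1.19 × 1.4 = 1.200 m³/s
Stations 1, 8 contribute zero (depth or velocity is 0).
Q = Σ qᵢ = 7.769 m³/s
= 7.769 × 1000 = 7769 L/s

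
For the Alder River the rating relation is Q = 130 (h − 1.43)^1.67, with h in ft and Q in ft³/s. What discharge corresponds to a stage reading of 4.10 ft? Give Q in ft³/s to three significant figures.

Q = 130 × (4.10 − 1.43)^1.67 = 130 × 2.67^1.67 = 670.2 ft³/s

670 ft³/s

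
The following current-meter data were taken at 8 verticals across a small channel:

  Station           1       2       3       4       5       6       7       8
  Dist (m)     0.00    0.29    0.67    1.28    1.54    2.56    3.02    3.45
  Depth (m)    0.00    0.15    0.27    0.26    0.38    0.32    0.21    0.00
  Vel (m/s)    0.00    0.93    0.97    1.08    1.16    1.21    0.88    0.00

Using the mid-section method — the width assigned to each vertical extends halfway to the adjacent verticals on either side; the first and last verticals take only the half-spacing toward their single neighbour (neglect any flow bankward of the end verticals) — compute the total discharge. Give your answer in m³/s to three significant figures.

0.949 m³/s

w_2 = (0.67 − 0.00)/2 = 0.335 m; q_2 = 0.93 × 0.15 × 0.335 = 0.04673 m³/s
w_3 = (1.28 − 0.29)/2 = 0.495 m; q_3 = 0.97 × 0.27 × 0.495 = 0.1296 m³/s
w_4 = (1.54 − 0.67)/2 = 0.435 m; q_4 = 1.08 × 0.26 × 0.435 = 0.1221 m³/s
w_5 = (2.56 − 1.28)/2 = 0.64 m; q_5 = 1.16 × 0.38 × 0.64 = 0.2821 m³/s
w_6 = (3.02 − 1.54)/2 = 0.74 m; q_6 = 1.21 × 0.32 × 0.74 = 0.2865 m³/s
w_7 = (3.45 − 2.56)/2 = 0.445 m; q_7 = 0.88 × 0.21 × 0.445 = 0.08224 m³/s
Stations 1, 8 contribute zero (depth or velocity is 0).
Q = Σ qᵢ = 0.9494 m³/s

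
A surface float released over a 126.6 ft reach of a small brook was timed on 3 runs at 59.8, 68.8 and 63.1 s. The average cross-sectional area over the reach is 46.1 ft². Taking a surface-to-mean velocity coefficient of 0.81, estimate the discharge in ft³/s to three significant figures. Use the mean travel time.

t̄ = (59.8 + 68.8 + 63.1) / 3 = 63.9 s
v_surface = L / t̄ = 126.6 / 63.9 = 1.981 ft/s
v_mean = 0.81 × 1.981 = 1.605 ft/s
Q = A × v_mean = 46.1 × 1.605 = 73.98 ft³/s

74.0 ft³/s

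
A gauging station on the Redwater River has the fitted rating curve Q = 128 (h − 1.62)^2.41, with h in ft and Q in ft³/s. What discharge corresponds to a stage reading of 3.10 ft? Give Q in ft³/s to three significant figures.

329 ft³/s

Q = 128 × (3.10 − 1.62)^2.41 = 128 × 1.48^2.41 = 329.3 ft³/s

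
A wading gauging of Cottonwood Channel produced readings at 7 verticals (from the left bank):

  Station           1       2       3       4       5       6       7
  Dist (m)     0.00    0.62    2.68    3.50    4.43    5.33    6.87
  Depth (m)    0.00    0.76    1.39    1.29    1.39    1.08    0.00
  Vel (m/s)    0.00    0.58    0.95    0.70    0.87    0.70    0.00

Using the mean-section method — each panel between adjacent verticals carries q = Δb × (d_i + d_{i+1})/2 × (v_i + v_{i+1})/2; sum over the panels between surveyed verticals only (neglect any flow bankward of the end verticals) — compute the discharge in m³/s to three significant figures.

Panel 1-2: Δb = 0.62 m, d̄ = (0.00+0.76)/2 = 0.38, v̄ = (0.00+0.58)/2 = 0.29 → q = 0.62×0.38×0.29 = 0.06832 m³/s
Panel 2-3: Δb = 2.06 m, d̄ = (0.76+1.39)/2 = 1.075, v̄ = (0.58+0.95)/2 = 0.765 → q = 2.06×1.075×0.765 = 1.694 m³/s
Panel 3-4: Δb = 0.82 m, d̄ = (1.39+1.29)/2 = 1.34, v̄ = (0.95+0.70)/2 = 0.825 → q = 0.82×1.34×0.825 = 0.9065 m³/s
Panel 4-5: Δb = 0.93 m, d̄ = (1.29+1.39)/2 = 1.34, v̄ = (0.70+0.87)/2 = 0.785 → q = 0.93×1.34×0.785 = 0.9783 m³/s
Panel 5-6: Δb = 0.9 m, d̄ = (1.39+1.08)/2 = 1.235, v̄ = (0.87+0.70)/2 = 0.785 → q = 0.9×1.235×0.785 = 0.8725 m³/s
Panel 6-7: Δb = 1.54 m, d̄ = (1.08+0.00)/2 = 0.54, v̄ = (0.70+0.00)/2 = 0.35 → q = 1.54×0.54×0.35 = 0.2911 m³/s
Q = Σ q = 4.811 m³/s

4.81 m³/s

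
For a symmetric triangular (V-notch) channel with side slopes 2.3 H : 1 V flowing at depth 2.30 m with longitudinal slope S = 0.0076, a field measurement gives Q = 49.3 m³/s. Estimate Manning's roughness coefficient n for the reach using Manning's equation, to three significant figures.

0.0223

A = z·y² = 2.3×2.30² = 12.17 m²
P = 2y√(1+z²) = 2×2.30×√(1+2.3²) = 11.54 m
R = A/P = 12.17/11.54 = 1.055 m
n = (1/Q)·A·R^(2/3)·S^(1/2) = (1/49.3) × 12.17 × 1.036 × 0.08718 = 0.02229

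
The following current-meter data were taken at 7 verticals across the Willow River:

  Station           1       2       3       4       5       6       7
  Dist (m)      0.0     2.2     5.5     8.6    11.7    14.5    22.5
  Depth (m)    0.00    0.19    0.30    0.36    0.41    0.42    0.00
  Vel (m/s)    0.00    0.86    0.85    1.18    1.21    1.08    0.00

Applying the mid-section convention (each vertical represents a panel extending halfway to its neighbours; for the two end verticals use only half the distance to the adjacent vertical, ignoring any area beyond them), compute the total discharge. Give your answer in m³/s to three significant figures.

6.50 m³/s

w_2 = (5.5 − 0.0)/2 = 2.75 m; q_2 = 0.86 × 0.19 × 2.75 = 0.4494 m³/s
w_3 = (8.6 − 2.2)/2 = 3.2 m; q_3 = 0.85 × 0.30 × 3.2 = 0.8160 m³/s
w_4 = (11.7 − 5.5)/2 = 3.1 m; q_4 = 1.18 × 0.36 × 3.1 = 1.317 m³/s
w_5 = (14.5 − 8.6)/2 = 2.95 m; q_5 = 1.21 × 0.41 × 2.95 = 1.463 m³/s
w_6 = (22.5 − 11.7)/2 = 5.4 m; q_6 = 1.08 × 0.42 × 5.4 = 2.449 m³/s
Stations 1, 7 contribute zero (depth or velocity is 0).
Q = Σ qᵢ = 6.495 m³/s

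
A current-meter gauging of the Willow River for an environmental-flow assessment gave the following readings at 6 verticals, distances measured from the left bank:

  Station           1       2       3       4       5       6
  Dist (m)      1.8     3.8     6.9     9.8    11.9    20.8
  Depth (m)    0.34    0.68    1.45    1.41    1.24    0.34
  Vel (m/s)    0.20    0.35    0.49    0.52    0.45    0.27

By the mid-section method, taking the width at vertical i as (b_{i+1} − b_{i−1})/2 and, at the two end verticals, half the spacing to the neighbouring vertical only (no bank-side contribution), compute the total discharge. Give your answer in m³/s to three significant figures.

w_1 = (3.8 − 1.8)/2 = 1 m; q_1 = 0.20 × 0.34 × 1 = 0.06800 m³/s
w_2 = (6.9 − 1.8)/2 = 2.55 m; q_2 = 0.35 × 0.68 × 2.55 = 0.6069 m³/s
w_3 = (9.8 − 3.8)/2 = 3 m; q_3 = 0.49 × 1.45 × 3 = 2.132 m³/s
w_4 = (11.9 − 6.9)/2 = 2.5 m; q_4 = 0.52 × 1.41 × 2.5 = 1.833 m³/s
w_5 = (20.8 − 9.8)/2 = 5.5 m; q_5 = 0.45 × 1.24 × 5.5 = 3.069 m³/s
w_6 = (20.8 − 11.9)/2 = 4.45 m; q_6 = 0.27 × 0.34 × 4.45 = 0.4085 m³/s
Q = Σ qᵢ = 8.117 m³/s

8.12 m³/s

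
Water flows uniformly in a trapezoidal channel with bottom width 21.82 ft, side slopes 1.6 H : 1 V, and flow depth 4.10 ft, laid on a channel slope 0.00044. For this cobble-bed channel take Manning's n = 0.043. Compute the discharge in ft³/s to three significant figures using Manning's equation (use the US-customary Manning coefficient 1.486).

A = (b + z·y)·y = (21.82 + 1.6×4.10)×4.10 = 116.4 ft²
P = b + 2y√(1+z²) = 21.82 + 2×4.10×√(1+1.6²) = 37.29 ft
R = A/P = 116.4/37.29 = 3.120 ft
Q = (1.486/n)·A·R^(2/3)·S^(1/2) = (1.486/0.043) × 116.4 × 3.120^(2/3) × 0.00044^(1/2) = 180.1 ft³/s

180 ft³/s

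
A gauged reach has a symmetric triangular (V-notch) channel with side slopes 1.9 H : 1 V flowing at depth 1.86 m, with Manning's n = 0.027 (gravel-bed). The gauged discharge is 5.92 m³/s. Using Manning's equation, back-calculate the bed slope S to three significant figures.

A = z·y² = 1.9×1.86² = 6.573 m²
P = 2y√(1+z²) = 2×1.86×√(1+1.9²) = 7.987 m
R = A/P = 6.573/7.987 = 0.8230 m
S = (Q·n / (1·A·R^(2/3)))² = (5.92×0.027 / (1×6.573×0.8782))² = 0.0007667

0.000767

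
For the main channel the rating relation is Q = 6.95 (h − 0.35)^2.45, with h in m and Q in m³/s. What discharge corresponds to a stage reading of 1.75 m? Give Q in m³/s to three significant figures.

Q = 6.95 × (1.75 − 0.35)^2.45 = 6.95 × 1.4^2.45 = 15.85 m³/s

15.8 m³/s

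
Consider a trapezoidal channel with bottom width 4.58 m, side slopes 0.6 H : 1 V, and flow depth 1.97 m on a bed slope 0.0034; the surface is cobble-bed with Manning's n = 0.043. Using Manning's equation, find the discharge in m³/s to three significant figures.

17.7 m³/s

A = (b + z·y)·y = (4.58 + 0.6×1.97)×1.97 = 11.35 m²
P = b + 2y√(1+z²) = 4.58 + 2×1.97×√(1+0.6²) = 9.175 m
R = A/P = 11.35/9.175 = 1.237 m
Q = (1/n)·A·R^(2/3)·S^(1/2) = (1/0.043) × 11.35 × 1.237^(2/3) × 0.0034^(1/2) = 17.74 m³/s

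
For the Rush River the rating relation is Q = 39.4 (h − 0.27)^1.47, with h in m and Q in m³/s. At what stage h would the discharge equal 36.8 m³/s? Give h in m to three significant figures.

1.22 m

h − h₀ = (Q/C)^(1/b) = (36.8/39.4)^(1/1.47) = 0.9546 m
h = 0.27 + 0.9546 = 1.225 m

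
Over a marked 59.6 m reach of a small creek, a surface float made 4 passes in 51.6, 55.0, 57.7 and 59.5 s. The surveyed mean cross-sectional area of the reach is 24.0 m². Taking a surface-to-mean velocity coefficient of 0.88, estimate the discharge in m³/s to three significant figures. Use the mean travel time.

22.5 m³/s

t̄ = (51.6 + 55.0 + 57.7 + 59.5) / 4 = 55.95 s
v_surface = L / t̄ = 59.6 / 55.95 = 1.065 m/s
v_mean = 0.88 × 1.065 = 0.9374 m/s
Q = A × v_mean = 24.0 × 0.9374 = 22.50 m³/s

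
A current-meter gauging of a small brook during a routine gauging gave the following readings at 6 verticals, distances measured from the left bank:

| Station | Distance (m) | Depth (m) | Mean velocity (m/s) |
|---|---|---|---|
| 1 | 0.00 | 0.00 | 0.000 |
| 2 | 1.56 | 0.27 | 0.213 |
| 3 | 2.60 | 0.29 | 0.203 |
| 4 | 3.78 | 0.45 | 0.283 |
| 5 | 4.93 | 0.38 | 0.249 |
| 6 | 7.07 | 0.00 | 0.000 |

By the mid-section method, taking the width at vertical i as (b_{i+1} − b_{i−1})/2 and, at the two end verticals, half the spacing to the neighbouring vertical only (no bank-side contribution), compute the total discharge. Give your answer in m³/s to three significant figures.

0.444 m³/s

w_2 = (2.60 − 0.00)/2 = 1.3 m; q_2 = 0.213 × 0.27 × 1.3 = 0.07476 m³/s
w_3 = (3.78 − 1.56)/2 = 1.11 m; q_3 = 0.203 × 0.29 × 1.11 = 0.06535 m³/s
w_4 = (4.93 − 2.60)/2 = 1.165 m; q_4 = 0.283 × 0.45 × 1.165 = 0.1484 m³/s
w_5 = (7.07 − 3.78)/2 = 1.645 m; q_5 = 0.249 × 0.38 × 1.645 = 0.1556 m³/s
Stations 1, 6 contribute zero (depth or velocity is 0).
Q = Σ qᵢ = 0.4441 m³/s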